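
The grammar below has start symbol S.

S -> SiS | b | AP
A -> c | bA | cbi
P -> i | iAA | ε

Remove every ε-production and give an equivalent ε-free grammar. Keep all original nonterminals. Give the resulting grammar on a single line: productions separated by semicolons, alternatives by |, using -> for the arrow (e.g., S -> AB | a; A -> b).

Nullable set: {P}.
S -> AP: P nullable, giving A | AP.
Drop P -> ε.
Unchanged (no nullable symbols): S -> SiS; S -> b; A -> bA; A -> c; A -> cbi; P -> i; P -> iAA.

S -> A | b | AP | SiS; A -> c | bA | cbi; P -> i | iAA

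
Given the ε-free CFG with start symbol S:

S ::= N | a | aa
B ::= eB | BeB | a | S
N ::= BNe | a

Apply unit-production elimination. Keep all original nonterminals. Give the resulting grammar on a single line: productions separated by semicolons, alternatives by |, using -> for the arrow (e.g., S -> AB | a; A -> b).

S -> a | aa | BNe; B -> a | aa | eB | BNe | BeB; N -> a | BNe

Unit productions: B->S, S->N.
Unit pairs (A ⇒* B via units): (B,N), (B,S), (S,N).
S: inherits non-unit rules of {N, S} → BNe | a | aa.
B: inherits non-unit rules of {B, N, S} → BNe | BeB | a | aa | eB.
N: inherits non-unit rules of {N} → BNe | a.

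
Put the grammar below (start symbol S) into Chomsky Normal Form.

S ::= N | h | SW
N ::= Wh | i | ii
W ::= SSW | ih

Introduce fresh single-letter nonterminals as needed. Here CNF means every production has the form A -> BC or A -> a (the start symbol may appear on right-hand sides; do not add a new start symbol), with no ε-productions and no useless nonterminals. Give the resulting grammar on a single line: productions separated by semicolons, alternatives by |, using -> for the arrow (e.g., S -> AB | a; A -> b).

No ε-productions.
After unit-elimination: S -> h | i | SW | Wh | ii; N -> i | Wh | ii; W -> ih | SSW.
TERM: introduce A -> h, B -> i and substitute in every rule of length ≥2.
BIN: W -> SSW becomes W -> SC, C -> SW.
Drop unreachable/unproductive: N.

S -> h | i | BB | SW | WA; A -> h; B -> i; C -> SW; W -> BA | SC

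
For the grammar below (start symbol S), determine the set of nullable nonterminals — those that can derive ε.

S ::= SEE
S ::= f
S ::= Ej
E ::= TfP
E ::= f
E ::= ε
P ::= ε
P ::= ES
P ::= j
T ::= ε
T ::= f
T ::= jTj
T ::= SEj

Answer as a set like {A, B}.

Directly nullable (have an ε-rule): {E, P, T}.
Not nullable: S — each has a terminal in every rule's right-hand side or depends on a non-nullable symbol.

{E, P, T}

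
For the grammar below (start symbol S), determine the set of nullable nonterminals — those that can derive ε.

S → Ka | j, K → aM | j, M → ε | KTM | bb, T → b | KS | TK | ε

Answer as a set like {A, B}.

{M, T}

Directly nullable (have an ε-rule): {M, T}.
Not nullable: K, S — each has a terminal in every rule's right-hand side or depends on a non-nullable symbol.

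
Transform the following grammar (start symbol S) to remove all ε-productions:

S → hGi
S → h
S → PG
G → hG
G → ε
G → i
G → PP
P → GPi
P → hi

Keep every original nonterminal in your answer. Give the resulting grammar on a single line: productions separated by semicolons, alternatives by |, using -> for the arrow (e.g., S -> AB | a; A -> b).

Nullable set: {G}.
S -> PG: G nullable, giving P | PG.
S -> hGi: G nullable, giving hGi | hi.
Drop G -> ε.
G -> hG: G nullable, giving h | hG.
P -> GPi: G nullable, giving GPi | Pi.
Unchanged (no nullable symbols): S -> h; G -> PP; G -> i; P -> hi.

S -> P | h | PG | hi | hGi; G -> h | i | PP | hG; P -> Pi | hi | GPi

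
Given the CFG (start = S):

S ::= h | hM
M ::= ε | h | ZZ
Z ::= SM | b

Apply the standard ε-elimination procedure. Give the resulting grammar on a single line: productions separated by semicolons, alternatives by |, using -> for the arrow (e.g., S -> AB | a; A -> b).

S -> h | hM; M -> h | ZZ; Z -> S | b | SM

Nullable set: {M}.
S -> hM: M nullable, giving h | hM.
Drop M -> ε.
Z -> SM: M nullable, giving S | SM.
Unchanged (no nullable symbols): S -> h; M -> ZZ; M -> h; Z -> b.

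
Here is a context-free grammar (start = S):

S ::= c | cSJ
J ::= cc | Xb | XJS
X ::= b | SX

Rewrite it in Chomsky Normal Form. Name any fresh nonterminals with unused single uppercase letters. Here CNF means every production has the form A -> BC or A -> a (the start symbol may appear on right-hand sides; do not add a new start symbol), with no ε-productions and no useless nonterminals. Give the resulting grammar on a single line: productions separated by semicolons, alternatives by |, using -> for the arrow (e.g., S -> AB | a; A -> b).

S -> c | BD; A -> b; B -> c; C -> JS; D -> SJ; J -> BB | XA | XC; X -> b | SX

No ε-productions.
No unit productions to eliminate.
TERM: introduce A -> b, B -> c and substitute in every rule of length ≥2.
BIN: J -> XJS becomes J -> XC, C -> JS; S -> BSJ becomes S -> BD, D -> SJ.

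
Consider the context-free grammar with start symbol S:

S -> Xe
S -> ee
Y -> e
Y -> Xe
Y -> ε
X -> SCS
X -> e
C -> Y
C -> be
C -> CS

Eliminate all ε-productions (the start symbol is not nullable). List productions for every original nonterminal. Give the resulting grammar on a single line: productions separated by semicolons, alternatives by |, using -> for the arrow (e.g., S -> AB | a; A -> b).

Nullable set: {C, Y}.
C -> CS: C nullable, giving CS | S.
C -> Y: Y nullable, giving Y.
X -> SCS: C nullable, giving SCS | SS.
Drop Y -> ε.
Unchanged (no nullable symbols): S -> Xe; S -> ee; C -> be; X -> e; Y -> Xe; Y -> e.

S -> Xe | ee; C -> S | Y | CS | be; X -> e | SS | SCS; Y -> e | Xe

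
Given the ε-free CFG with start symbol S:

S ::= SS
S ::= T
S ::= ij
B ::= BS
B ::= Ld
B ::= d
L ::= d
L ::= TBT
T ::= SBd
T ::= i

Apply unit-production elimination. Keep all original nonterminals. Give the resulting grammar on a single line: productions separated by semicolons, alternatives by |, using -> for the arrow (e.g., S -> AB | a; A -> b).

Unit productions: S->T.
Unit pairs (A ⇒* B via units): (S,T).
S: inherits non-unit rules of {S, T} → SBd | SS | i | ij.
B: inherits non-unit rules of {B} → BS | Ld | d.
L: inherits non-unit rules of {L} → TBT | d.
T: inherits non-unit rules of {T} → SBd | i.

S -> i | SS | ij | SBd; B -> d | BS | Ld; L -> d | TBT; T -> i | SBd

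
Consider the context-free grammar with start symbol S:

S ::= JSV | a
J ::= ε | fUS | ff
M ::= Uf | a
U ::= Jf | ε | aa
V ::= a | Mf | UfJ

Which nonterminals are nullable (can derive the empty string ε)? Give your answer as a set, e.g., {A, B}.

Directly nullable (have an ε-rule): {J, U}.
Not nullable: M, S, V — each has a terminal in every rule's right-hand side or depends on a non-nullable symbol.

{J, U}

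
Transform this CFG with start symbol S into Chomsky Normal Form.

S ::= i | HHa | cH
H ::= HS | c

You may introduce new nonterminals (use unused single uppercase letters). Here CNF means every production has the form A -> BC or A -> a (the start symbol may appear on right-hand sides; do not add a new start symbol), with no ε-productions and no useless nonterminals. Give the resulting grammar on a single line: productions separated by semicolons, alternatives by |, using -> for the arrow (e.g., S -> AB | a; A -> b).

No ε-productions.
No unit productions to eliminate.
TERM: introduce A -> a, B -> c and substitute in every rule of length ≥2.
BIN: S -> HHA becomes S -> HC, C -> HA.

S -> i | BH | HC; A -> a; B -> c; C -> HA; H -> c | HS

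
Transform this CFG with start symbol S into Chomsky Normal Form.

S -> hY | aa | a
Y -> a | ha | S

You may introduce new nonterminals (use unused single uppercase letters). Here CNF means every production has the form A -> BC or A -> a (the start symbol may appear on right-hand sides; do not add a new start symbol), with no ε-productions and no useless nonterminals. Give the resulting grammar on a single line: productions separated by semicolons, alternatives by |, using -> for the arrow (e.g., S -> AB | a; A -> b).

No ε-productions.
After unit-elimination: S -> a | aa | hY; Y -> a | aa | hY | ha.
TERM: introduce A -> a, B -> h and substitute in every rule of length ≥2.

S -> a | AA | BY; A -> a; B -> h; Y -> a | AA | BA | BY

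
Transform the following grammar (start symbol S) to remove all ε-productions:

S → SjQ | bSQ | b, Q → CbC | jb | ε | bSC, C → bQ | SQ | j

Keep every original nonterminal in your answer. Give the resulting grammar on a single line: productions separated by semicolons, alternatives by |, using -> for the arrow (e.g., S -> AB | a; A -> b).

Nullable set: {Q}.
S -> SjQ: Q nullable, giving Sj | SjQ.
S -> bSQ: Q nullable, giving bS | bSQ.
C -> SQ: Q nullable, giving S | SQ.
C -> bQ: Q nullable, giving b | bQ.
Drop Q -> ε.
Unchanged (no nullable symbols): S -> b; C -> j; Q -> CbC; Q -> bSC; Q -> jb.

S -> b | Sj | bS | SjQ | bSQ; C -> S | b | j | SQ | bQ; Q -> jb | CbC | bSC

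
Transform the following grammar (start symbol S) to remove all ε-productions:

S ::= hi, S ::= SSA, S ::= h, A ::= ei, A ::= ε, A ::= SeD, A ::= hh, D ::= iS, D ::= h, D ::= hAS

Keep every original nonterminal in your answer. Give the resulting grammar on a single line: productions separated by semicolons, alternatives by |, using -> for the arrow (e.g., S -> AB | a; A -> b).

Nullable set: {A}.
S -> SSA: A nullable, giving SS | SSA.
Drop A -> ε.
D -> hAS: A nullable, giving hAS | hS.
Unchanged (no nullable symbols): S -> h; S -> hi; A -> SeD; A -> ei; A -> hh; D -> h; D -> iS.

S -> h | SS | hi | SSA; A -> ei | hh | SeD; D -> h | hS | iS | hAS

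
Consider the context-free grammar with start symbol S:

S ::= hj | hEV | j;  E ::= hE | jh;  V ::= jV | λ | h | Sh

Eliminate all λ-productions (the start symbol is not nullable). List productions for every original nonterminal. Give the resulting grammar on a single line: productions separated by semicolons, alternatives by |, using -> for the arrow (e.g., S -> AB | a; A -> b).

Nullable set: {V}.
S -> hEV: V nullable, giving hE | hEV.
Drop V -> λ.
V -> jV: V nullable, giving j | jV.
Unchanged (no nullable symbols): S -> hj; S -> j; E -> hE; E -> jh; V -> Sh; V -> h.

S -> j | hE | hj | hEV; E -> hE | jh; V -> h | j | Sh | jV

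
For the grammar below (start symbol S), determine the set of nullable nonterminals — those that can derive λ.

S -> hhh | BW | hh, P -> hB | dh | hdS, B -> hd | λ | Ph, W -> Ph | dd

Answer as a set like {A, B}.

{B}

Directly nullable (have an ε-rule): {B}.
Not nullable: P, S, W — each has a terminal in every rule's right-hand side or depends on a non-nullable symbol.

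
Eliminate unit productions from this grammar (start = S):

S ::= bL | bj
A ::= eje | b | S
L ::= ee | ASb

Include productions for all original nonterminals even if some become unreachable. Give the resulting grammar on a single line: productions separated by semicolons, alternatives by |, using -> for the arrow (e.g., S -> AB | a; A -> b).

Unit productions: A->S.
Unit pairs (A ⇒* B via units): (A,S).
S: inherits non-unit rules of {S} → bL | bj.
A: inherits non-unit rules of {A, S} → b | bL | bj | eje.
L: inherits non-unit rules of {L} → ASb | ee.

S -> bL | bj; A -> b | bL | bj | eje; L -> ee | ASb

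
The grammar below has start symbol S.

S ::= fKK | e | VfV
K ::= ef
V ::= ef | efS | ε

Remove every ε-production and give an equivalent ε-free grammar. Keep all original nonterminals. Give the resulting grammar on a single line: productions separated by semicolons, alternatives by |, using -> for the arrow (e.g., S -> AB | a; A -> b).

S -> e | f | Vf | fV | VfV | fKK; K -> ef; V -> ef | efS

Nullable set: {V}.
S -> VfV: V, V nullable, giving Vf | VfV | f | fV.
Drop V -> ε.
Unchanged (no nullable symbols): S -> e; S -> fKK; K -> ef; V -> ef; V -> efS.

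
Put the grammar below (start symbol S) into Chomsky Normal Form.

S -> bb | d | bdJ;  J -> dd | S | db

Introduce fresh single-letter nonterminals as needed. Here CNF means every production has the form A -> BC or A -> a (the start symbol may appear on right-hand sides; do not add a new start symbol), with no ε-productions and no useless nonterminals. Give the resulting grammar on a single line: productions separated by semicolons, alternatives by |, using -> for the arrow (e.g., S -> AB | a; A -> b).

S -> d | AA | AD; A -> b; B -> d; C -> BJ; D -> BJ; J -> d | AA | AC | BA | BB

No ε-productions.
After unit-elimination: S -> d | bb | bdJ; J -> d | bb | db | dd | bdJ.
TERM: introduce A -> b, B -> d and substitute in every rule of length ≥2.
BIN: J -> ABJ becomes J -> AC, C -> BJ; S -> ABJ becomes S -> AD, D -> BJ.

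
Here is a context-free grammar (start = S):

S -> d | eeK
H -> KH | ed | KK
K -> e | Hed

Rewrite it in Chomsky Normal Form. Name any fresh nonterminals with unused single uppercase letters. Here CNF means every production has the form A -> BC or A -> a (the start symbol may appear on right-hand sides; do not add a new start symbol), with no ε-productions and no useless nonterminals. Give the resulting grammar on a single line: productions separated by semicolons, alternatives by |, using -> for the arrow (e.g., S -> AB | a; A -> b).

No ε-productions.
No unit productions to eliminate.
TERM: introduce B -> d, A -> e and substitute in every rule of length ≥2.
BIN: K -> HAB becomes K -> HC, C -> AB; S -> AAK becomes S -> AD, D -> AK.

S -> d | AD; A -> e; B -> d; C -> AB; D -> AK; H -> AB | KH | KK; K -> e | HC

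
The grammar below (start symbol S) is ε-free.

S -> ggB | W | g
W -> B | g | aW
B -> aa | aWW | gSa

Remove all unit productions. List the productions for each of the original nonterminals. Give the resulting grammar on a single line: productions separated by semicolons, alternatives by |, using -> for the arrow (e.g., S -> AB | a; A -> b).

Unit productions: S->W, W->B.
Unit pairs (A ⇒* B via units): (S,B), (S,W), (W,B).
S: inherits non-unit rules of {B, S, W} → aW | aWW | aa | g | gSa | ggB.
B: inherits non-unit rules of {B} → aWW | aa | gSa.
W: inherits non-unit rules of {B, W} → aW | aWW | aa | g | gSa.

S -> g | aW | aa | aWW | gSa | ggB; B -> aa | aWW | gSa; W -> g | aW | aa | aWW | gSa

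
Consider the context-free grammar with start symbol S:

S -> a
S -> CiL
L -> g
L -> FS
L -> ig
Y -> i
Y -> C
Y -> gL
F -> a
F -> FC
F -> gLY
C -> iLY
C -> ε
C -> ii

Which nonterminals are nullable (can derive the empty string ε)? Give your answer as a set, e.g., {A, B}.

{C, Y}

Directly nullable (have an ε-rule): {C}.
Y is nullable via Y -> C (every symbol on the right is already known nullable).
Not nullable: F, L, S — each has a terminal in every rule's right-hand side or depends on a non-nullable symbol.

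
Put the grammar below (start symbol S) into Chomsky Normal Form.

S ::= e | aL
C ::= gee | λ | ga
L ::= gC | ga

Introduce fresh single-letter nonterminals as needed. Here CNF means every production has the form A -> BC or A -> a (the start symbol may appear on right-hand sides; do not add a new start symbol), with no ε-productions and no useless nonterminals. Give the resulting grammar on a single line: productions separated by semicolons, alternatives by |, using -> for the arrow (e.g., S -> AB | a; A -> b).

Nullable: {C}; after ε-elimination: S -> e | aL; C -> ga | gee; L -> g | gC | ga.
No unit productions to eliminate.
TERM: introduce B -> a, D -> e, A -> g and substitute in every rule of length ≥2.
BIN: C -> ADD becomes C -> AE, E -> DD.

S -> e | BL; A -> g; B -> a; C -> AB | AE; D -> e; E -> DD; L -> g | AB | AC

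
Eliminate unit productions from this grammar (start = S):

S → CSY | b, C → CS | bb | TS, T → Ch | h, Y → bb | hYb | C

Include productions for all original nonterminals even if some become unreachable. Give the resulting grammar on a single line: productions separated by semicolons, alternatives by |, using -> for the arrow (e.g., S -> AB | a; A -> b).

Unit productions: Y->C.
Unit pairs (A ⇒* B via units): (Y,C).
S: inherits non-unit rules of {S} → CSY | b.
C: inherits non-unit rules of {C} → CS | TS | bb.
T: inherits non-unit rules of {T} → Ch | h.
Y: inherits non-unit rules of {C, Y} → CS | TS | bb | hYb.

S -> b | CSY; C -> CS | TS | bb; T -> h | Ch; Y -> CS | TS | bb | hYb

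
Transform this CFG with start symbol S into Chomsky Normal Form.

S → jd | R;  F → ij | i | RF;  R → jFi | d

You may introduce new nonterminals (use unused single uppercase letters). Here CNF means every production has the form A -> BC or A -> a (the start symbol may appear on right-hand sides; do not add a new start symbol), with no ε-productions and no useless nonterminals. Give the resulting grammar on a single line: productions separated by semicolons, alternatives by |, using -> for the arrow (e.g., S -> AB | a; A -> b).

S -> d | BC | BE; A -> i; B -> j; C -> d; D -> FA; E -> FA; F -> i | AB | RF; R -> d | BD

No ε-productions.
After unit-elimination: S -> d | jd | jFi; F -> i | RF | ij; R -> d | jFi.
TERM: introduce C -> d, A -> i, B -> j and substitute in every rule of length ≥2.
BIN: R -> BFA becomes R -> BD, D -> FA; S -> BFA becomes S -> BE, E -> FA.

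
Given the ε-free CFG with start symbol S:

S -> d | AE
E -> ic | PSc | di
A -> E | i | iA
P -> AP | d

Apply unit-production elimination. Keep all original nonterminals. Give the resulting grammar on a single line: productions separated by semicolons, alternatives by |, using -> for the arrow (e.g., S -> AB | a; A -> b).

Unit productions: A->E.
Unit pairs (A ⇒* B via units): (A,E).
S: inherits non-unit rules of {S} → AE | d.
A: inherits non-unit rules of {A, E} → PSc | di | i | iA | ic.
E: inherits non-unit rules of {E} → PSc | di | ic.
P: inherits non-unit rules of {P} → AP | d.

S -> d | AE; A -> i | di | iA | ic | PSc; E -> di | ic | PSc; P -> d | AP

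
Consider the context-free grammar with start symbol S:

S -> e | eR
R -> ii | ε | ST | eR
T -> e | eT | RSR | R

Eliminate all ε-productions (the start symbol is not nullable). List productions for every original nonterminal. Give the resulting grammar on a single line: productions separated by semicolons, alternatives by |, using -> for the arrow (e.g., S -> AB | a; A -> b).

Nullable set: {R, T}.
S -> eR: R nullable, giving e | eR.
Drop R -> ε.
R -> ST: T nullable, giving S | ST.
R -> eR: R nullable, giving e | eR.
T -> R: R nullable, giving R.
T -> RSR: R, R nullable, giving RS | RSR | S | SR.
T -> eT: T nullable, giving e | eT.
Unchanged (no nullable symbols): S -> e; R -> ii; T -> e.

S -> e | eR; R -> S | e | ST | eR | ii; T -> R | S | e | RS | SR | eT | RSR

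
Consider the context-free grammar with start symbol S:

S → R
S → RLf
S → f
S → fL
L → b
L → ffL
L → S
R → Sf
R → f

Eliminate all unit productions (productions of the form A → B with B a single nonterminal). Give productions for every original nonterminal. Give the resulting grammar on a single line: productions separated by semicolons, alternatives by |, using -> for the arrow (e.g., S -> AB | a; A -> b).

Unit productions: L->S, S->R.
Unit pairs (A ⇒* B via units): (L,R), (L,S), (S,R).
S: inherits non-unit rules of {R, S} → RLf | Sf | f | fL.
L: inherits non-unit rules of {L, R, S} → RLf | Sf | b | f | fL | ffL.
R: inherits non-unit rules of {R} → Sf | f.

S -> f | Sf | fL | RLf; L -> b | f | Sf | fL | RLf | ffL; R -> f | Sf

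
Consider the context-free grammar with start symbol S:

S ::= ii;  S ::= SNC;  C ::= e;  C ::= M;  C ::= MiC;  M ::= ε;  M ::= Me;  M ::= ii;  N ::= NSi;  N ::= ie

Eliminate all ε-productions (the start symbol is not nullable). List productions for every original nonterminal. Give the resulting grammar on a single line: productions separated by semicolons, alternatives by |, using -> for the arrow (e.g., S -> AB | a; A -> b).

Nullable set: {C, M}.
S -> SNC: C nullable, giving SN | SNC.
C -> M: M nullable, giving M.
C -> MiC: M, C nullable, giving Mi | MiC | i | iC.
Drop M -> ε.
M -> Me: M nullable, giving Me | e.
Unchanged (no nullable symbols): S -> ii; C -> e; M -> ii; N -> NSi; N -> ie.

S -> SN | ii | SNC; C -> M | e | i | Mi | iC | MiC; M -> e | Me | ii; N -> ie | NSi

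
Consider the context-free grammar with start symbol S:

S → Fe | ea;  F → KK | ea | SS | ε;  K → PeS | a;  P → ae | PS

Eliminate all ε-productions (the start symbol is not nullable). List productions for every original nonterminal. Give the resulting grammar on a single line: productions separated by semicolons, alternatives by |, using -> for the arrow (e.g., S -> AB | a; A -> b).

S -> e | Fe | ea; F -> KK | SS | ea; K -> a | PeS; P -> PS | ae

Nullable set: {F}.
S -> Fe: F nullable, giving Fe | e.
Drop F -> ε.
Unchanged (no nullable symbols): S -> ea; F -> KK; F -> SS; F -> ea; K -> PeS; K -> a; P -> PS; P -> ae.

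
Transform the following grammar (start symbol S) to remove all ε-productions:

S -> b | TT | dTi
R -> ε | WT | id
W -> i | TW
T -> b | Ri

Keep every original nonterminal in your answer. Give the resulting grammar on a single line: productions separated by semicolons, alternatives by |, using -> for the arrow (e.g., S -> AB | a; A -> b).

S -> b | TT | dTi; R -> WT | id; T -> b | i | Ri; W -> i | TW

Nullable set: {R}.
Drop R -> ε.
T -> Ri: R nullable, giving Ri | i.
Unchanged (no nullable symbols): S -> TT; S -> b; S -> dTi; R -> WT; R -> id; T -> b; W -> TW; W -> i.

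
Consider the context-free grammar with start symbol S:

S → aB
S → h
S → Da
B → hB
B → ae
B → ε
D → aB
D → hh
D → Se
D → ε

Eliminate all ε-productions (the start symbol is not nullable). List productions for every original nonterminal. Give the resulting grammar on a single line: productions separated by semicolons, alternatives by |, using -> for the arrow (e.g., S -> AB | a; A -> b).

S -> a | h | Da | aB; B -> h | ae | hB; D -> a | Se | aB | hh

Nullable set: {B, D}.
S -> Da: D nullable, giving Da | a.
S -> aB: B nullable, giving a | aB.
Drop B -> ε.
B -> hB: B nullable, giving h | hB.
Drop D -> ε.
D -> aB: B nullable, giving a | aB.
Unchanged (no nullable symbols): S -> h; B -> ae; D -> Se; D -> hh.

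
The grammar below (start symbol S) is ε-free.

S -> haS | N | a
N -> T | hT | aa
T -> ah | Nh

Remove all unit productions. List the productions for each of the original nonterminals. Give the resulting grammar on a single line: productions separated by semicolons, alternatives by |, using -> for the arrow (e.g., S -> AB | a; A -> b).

S -> a | Nh | aa | ah | hT | haS; N -> Nh | aa | ah | hT; T -> Nh | ah

Unit productions: N->T, S->N.
Unit pairs (A ⇒* B via units): (N,T), (S,N), (S,T).
S: inherits non-unit rules of {N, S, T} → Nh | a | aa | ah | hT | haS.
N: inherits non-unit rules of {N, T} → Nh | aa | ah | hT.
T: inherits non-unit rules of {T} → Nh | ah.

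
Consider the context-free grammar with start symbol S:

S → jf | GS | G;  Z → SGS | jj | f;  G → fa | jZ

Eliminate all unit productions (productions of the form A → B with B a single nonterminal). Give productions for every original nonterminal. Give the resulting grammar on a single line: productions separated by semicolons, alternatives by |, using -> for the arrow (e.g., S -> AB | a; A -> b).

S -> GS | fa | jZ | jf; G -> fa | jZ; Z -> f | jj | SGS

Unit productions: S->G.
Unit pairs (A ⇒* B via units): (S,G).
S: inherits non-unit rules of {G, S} → GS | fa | jZ | jf.
G: inherits non-unit rules of {G} → fa | jZ.
Z: inherits non-unit rules of {Z} → SGS | f | jj.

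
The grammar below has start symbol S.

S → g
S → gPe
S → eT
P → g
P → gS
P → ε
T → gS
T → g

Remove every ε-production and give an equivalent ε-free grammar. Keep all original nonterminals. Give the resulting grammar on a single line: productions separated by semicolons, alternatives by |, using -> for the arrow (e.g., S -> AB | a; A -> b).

S -> g | eT | ge | gPe; P -> g | gS; T -> g | gS

Nullable set: {P}.
S -> gPe: P nullable, giving gPe | ge.
Drop P -> ε.
Unchanged (no nullable symbols): S -> eT; S -> g; P -> g; P -> gS; T -> g; T -> gS.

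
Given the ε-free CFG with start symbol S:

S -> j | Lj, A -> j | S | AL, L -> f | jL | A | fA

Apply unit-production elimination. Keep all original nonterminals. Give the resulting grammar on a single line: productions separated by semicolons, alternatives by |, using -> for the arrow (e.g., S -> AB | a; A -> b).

S -> j | Lj; A -> j | AL | Lj; L -> f | j | AL | Lj | fA | jL

Unit productions: A->S, L->A.
Unit pairs (A ⇒* B via units): (A,S), (L,A), (L,S).
S: inherits non-unit rules of {S} → Lj | j.
A: inherits non-unit rules of {A, S} → AL | Lj | j.
L: inherits non-unit rules of {A, L, S} → AL | Lj | f | fA | j | jL.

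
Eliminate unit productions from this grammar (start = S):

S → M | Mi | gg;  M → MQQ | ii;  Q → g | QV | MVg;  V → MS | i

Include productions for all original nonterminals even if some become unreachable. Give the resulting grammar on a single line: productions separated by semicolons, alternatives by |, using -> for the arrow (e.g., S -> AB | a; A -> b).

S -> Mi | gg | ii | MQQ; M -> ii | MQQ; Q -> g | QV | MVg; V -> i | MS

Unit productions: S->M.
Unit pairs (A ⇒* B via units): (S,M).
S: inherits non-unit rules of {M, S} → MQQ | Mi | gg | ii.
M: inherits non-unit rules of {M} → MQQ | ii.
Q: inherits non-unit rules of {Q} → MVg | QV | g.
V: inherits non-unit rules of {V} → MS | i.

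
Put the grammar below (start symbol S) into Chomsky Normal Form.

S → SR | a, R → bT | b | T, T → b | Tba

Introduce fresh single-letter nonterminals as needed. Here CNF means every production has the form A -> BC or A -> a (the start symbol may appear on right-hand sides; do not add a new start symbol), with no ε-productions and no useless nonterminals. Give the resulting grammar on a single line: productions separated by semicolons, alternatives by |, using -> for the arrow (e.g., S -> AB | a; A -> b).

S -> a | SR; A -> b; B -> a; C -> AB; D -> AB; R -> b | AT | TC; T -> b | TD

No ε-productions.
After unit-elimination: S -> a | SR; R -> b | bT | Tba; T -> b | Tba.
TERM: introduce B -> a, A -> b and substitute in every rule of length ≥2.
BIN: R -> TAB becomes R -> TC, C -> AB; T -> TAB becomes T -> TD, D -> AB.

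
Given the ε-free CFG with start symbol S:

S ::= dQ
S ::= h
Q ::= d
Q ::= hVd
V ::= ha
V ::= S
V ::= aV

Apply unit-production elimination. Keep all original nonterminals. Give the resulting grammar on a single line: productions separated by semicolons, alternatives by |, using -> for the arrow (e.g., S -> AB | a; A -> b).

S -> h | dQ; Q -> d | hVd; V -> h | aV | dQ | ha

Unit productions: V->S.
Unit pairs (A ⇒* B via units): (V,S).
S: inherits non-unit rules of {S} → dQ | h.
Q: inherits non-unit rules of {Q} → d | hVd.
V: inherits non-unit rules of {S, V} → aV | dQ | h | ha.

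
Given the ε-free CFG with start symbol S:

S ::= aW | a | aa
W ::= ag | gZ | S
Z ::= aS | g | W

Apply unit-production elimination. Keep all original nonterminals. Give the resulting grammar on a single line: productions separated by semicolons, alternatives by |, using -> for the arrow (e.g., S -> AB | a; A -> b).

Unit productions: W->S, Z->W.
Unit pairs (A ⇒* B via units): (W,S), (Z,S), (Z,W).
S: inherits non-unit rules of {S} → a | aW | aa.
W: inherits non-unit rules of {S, W} → a | aW | aa | ag | gZ.
Z: inherits non-unit rules of {S, W, Z} → a | aS | aW | aa | ag | g | gZ.

S -> a | aW | aa; W -> a | aW | aa | ag | gZ; Z -> a | g | aS | aW | aa | ag | gZ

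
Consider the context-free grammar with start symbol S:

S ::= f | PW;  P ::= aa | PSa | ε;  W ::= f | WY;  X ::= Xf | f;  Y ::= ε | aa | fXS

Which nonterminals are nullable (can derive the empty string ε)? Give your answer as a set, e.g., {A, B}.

{P, Y}

Directly nullable (have an ε-rule): {P, Y}.
Not nullable: S, W, X — each has a terminal in every rule's right-hand side or depends on a non-nullable symbol.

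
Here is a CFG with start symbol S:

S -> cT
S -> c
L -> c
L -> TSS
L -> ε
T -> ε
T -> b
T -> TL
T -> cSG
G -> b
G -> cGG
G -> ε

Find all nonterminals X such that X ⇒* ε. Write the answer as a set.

{G, L, T}

Directly nullable (have an ε-rule): {G, L, T}.
Not nullable: S — each has a terminal in every rule's right-hand side or depends on a non-nullable symbol.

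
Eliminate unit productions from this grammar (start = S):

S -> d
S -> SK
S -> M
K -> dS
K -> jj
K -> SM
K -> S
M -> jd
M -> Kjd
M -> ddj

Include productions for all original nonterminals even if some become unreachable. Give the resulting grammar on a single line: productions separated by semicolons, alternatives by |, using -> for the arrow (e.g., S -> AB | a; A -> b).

Unit productions: K->S, S->M.
Unit pairs (A ⇒* B via units): (K,M), (K,S), (S,M).
S: inherits non-unit rules of {M, S} → Kjd | SK | d | ddj | jd.
K: inherits non-unit rules of {K, M, S} → Kjd | SK | SM | d | dS | ddj | jd | jj.
M: inherits non-unit rules of {M} → Kjd | ddj | jd.

S -> d | SK | jd | Kjd | ddj; K -> d | SK | SM | dS | jd | jj | Kjd | ddj; M -> jd | Kjd | ddj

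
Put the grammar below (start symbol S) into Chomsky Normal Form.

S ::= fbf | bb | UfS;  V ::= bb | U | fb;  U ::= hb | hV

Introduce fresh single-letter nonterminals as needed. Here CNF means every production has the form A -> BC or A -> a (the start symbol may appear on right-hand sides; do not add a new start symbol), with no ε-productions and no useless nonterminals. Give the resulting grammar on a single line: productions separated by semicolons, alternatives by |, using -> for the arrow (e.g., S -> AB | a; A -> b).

No ε-productions.
After unit-elimination: S -> bb | UfS | fbf; U -> hV | hb; V -> bb | fb | hV | hb.
TERM: introduce B -> b, A -> f, C -> h and substitute in every rule of length ≥2.
BIN: S -> ABA becomes S -> AD, D -> BA; S -> UAS becomes S -> UE, E -> AS.

S -> AD | BB | UE; A -> f; B -> b; C -> h; D -> BA; E -> AS; U -> CB | CV; V -> AB | BB | CB | CV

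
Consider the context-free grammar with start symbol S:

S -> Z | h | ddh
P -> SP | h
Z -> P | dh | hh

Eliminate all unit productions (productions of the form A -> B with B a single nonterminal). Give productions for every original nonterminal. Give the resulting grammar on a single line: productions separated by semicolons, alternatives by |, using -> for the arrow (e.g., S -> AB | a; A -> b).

S -> h | SP | dh | hh | ddh; P -> h | SP; Z -> h | SP | dh | hh

Unit productions: S->Z, Z->P.
Unit pairs (A ⇒* B via units): (S,P), (S,Z), (Z,P).
S: inherits non-unit rules of {P, S, Z} → SP | ddh | dh | h | hh.
P: inherits non-unit rules of {P} → SP | h.
Z: inherits non-unit rules of {P, Z} → SP | dh | h | hh.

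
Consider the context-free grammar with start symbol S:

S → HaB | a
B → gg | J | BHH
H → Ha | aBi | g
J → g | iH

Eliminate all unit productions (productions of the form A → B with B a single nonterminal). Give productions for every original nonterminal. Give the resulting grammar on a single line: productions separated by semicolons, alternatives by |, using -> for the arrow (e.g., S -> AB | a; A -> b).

Unit productions: B->J.
Unit pairs (A ⇒* B via units): (B,J).
S: inherits non-unit rules of {S} → HaB | a.
B: inherits non-unit rules of {B, J} → BHH | g | gg | iH.
H: inherits non-unit rules of {H} → Ha | aBi | g.
J: inherits non-unit rules of {J} → g | iH.

S -> a | HaB; B -> g | gg | iH | BHH; H -> g | Ha | aBi; J -> g | iH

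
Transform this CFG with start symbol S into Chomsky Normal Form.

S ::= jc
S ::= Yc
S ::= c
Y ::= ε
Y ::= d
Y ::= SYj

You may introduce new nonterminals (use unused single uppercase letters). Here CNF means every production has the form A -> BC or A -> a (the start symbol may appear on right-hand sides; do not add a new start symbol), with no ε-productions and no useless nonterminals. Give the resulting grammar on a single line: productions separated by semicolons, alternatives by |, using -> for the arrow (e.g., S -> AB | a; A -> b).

S -> c | BA | YA; A -> c; B -> j; C -> YB; Y -> d | SB | SC

Nullable: {Y}; after ε-elimination: S -> c | Yc | jc; Y -> d | Sj | SYj.
No unit productions to eliminate.
TERM: introduce A -> c, B -> j and substitute in every rule of length ≥2.
BIN: Y -> SYB becomes Y -> SC, C -> YB.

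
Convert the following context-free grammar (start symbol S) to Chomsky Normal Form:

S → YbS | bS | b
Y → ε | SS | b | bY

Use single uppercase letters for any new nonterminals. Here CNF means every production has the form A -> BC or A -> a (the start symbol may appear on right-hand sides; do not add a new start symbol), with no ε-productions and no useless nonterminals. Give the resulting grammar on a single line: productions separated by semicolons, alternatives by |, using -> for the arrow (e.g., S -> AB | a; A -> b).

Nullable: {Y}; after ε-elimination: S -> b | bS | YbS; Y -> b | SS | bY.
No unit productions to eliminate.
TERM: introduce A -> b and substitute in every rule of length ≥2.
BIN: S -> YAS becomes S -> YB, B -> AS.

S -> b | AS | YB; A -> b; B -> AS; Y -> b | AY | SS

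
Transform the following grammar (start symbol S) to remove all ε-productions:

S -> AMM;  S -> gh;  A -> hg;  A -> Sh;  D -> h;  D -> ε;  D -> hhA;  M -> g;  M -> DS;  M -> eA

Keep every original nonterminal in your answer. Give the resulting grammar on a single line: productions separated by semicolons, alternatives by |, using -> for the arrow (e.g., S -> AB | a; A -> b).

Nullable set: {D}.
Drop D -> ε.
M -> DS: D nullable, giving DS | S.
Unchanged (no nullable symbols): S -> AMM; S -> gh; A -> Sh; A -> hg; D -> h; D -> hhA; M -> eA; M -> g.

S -> gh | AMM; A -> Sh | hg; D -> h | hhA; M -> S | g | DS | eA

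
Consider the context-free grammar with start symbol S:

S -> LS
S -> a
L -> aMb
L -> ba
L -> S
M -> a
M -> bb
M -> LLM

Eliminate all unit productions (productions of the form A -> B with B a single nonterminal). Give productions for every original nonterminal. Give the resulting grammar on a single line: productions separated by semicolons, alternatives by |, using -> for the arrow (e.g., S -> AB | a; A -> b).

Unit productions: L->S.
Unit pairs (A ⇒* B via units): (L,S).
S: inherits non-unit rules of {S} → LS | a.
L: inherits non-unit rules of {L, S} → LS | a | aMb | ba.
M: inherits non-unit rules of {M} → LLM | a | bb.

S -> a | LS; L -> a | LS | ba | aMb; M -> a | bb | LLM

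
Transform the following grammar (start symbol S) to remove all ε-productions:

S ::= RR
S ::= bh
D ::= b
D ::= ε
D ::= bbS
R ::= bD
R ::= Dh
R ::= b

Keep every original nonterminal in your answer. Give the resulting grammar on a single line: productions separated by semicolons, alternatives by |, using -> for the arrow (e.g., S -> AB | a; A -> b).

S -> RR | bh; D -> b | bbS; R -> b | h | Dh | bD

Nullable set: {D}.
Drop D -> ε.
R -> Dh: D nullable, giving Dh | h.
R -> bD: D nullable, giving b | bD.
Unchanged (no nullable symbols): S -> RR; S -> bh; D -> b; D -> bbS; R -> b.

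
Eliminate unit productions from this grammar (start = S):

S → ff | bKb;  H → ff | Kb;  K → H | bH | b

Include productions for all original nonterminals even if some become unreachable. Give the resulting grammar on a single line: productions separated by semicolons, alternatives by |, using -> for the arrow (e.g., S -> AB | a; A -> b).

S -> ff | bKb; H -> Kb | ff; K -> b | Kb | bH | ff

Unit productions: K->H.
Unit pairs (A ⇒* B via units): (K,H).
S: inherits non-unit rules of {S} → bKb | ff.
H: inherits non-unit rules of {H} → Kb | ff.
K: inherits non-unit rules of {H, K} → Kb | b | bH | ff.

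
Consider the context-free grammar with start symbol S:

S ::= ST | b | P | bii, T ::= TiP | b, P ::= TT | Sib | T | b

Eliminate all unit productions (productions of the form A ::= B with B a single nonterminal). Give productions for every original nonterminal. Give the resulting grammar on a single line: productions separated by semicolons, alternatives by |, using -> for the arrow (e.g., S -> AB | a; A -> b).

Unit productions: P->T, S->P.
Unit pairs (A ⇒* B via units): (P,T), (S,P), (S,T).
S: inherits non-unit rules of {P, S, T} → ST | Sib | TT | TiP | b | bii.
P: inherits non-unit rules of {P, T} → Sib | TT | TiP | b.
T: inherits non-unit rules of {T} → TiP | b.

S -> b | ST | TT | Sib | TiP | bii; P -> b | TT | Sib | TiP; T -> b | TiP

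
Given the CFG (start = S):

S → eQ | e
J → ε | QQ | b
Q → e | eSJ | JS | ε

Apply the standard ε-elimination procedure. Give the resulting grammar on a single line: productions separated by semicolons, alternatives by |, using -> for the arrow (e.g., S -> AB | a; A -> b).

Nullable set: {J, Q}.
S -> eQ: Q nullable, giving e | eQ.
Drop J -> ε.
J -> QQ: Q, Q nullable, giving Q | QQ.
Drop Q -> ε.
Q -> JS: J nullable, giving JS | S.
Q -> eSJ: J nullable, giving eS | eSJ.
Unchanged (no nullable symbols): S -> e; J -> b; Q -> e.

S -> e | eQ; J -> Q | b | QQ; Q -> S | e | JS | eS | eSJ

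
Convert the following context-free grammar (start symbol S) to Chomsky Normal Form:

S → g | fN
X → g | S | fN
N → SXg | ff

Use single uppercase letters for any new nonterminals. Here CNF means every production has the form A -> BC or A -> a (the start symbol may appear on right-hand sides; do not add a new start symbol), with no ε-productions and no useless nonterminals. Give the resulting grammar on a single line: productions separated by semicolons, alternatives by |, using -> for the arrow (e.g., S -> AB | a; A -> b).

No ε-productions.
After unit-elimination: S -> g | fN; N -> ff | SXg; X -> g | fN.
TERM: introduce B -> f, A -> g and substitute in every rule of length ≥2.
BIN: N -> SXA becomes N -> SC, C -> XA.

S -> g | BN; A -> g; B -> f; C -> XA; N -> BB | SC; X -> g | BN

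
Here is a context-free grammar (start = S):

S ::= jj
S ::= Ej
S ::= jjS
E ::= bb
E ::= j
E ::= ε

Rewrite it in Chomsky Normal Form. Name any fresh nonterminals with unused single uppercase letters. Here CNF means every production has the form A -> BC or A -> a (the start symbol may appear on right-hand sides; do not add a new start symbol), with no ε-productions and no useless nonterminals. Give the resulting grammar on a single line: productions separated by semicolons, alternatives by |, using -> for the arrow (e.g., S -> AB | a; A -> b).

S -> j | BB | BC | EB; A -> b; B -> j; C -> BS; E -> j | AA

Nullable: {E}; after ε-elimination: S -> j | Ej | jj | jjS; E -> j | bb.
No unit productions to eliminate.
TERM: introduce A -> b, B -> j and substitute in every rule of length ≥2.
BIN: S -> BBS becomes S -> BC, C -> BS.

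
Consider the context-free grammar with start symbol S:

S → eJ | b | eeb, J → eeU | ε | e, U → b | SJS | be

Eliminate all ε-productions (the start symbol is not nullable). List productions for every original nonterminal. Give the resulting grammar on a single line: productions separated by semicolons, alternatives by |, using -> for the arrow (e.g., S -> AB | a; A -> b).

S -> b | e | eJ | eeb; J -> e | eeU; U -> b | SS | be | SJS

Nullable set: {J}.
S -> eJ: J nullable, giving e | eJ.
Drop J -> ε.
U -> SJS: J nullable, giving SJS | SS.
Unchanged (no nullable symbols): S -> b; S -> eeb; J -> e; J -> eeU; U -> b; U -> be.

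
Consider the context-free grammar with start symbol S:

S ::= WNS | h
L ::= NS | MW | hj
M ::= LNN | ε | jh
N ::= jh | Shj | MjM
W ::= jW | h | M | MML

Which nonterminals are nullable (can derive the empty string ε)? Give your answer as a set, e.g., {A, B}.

Directly nullable (have an ε-rule): {M}.
W is nullable via W -> M (every symbol on the right is already known nullable).
L is nullable via L -> MW (every symbol on the right is already known nullable).
Not nullable: N, S — each has a terminal in every rule's right-hand side or depends on a non-nullable symbol.

{L, M, W}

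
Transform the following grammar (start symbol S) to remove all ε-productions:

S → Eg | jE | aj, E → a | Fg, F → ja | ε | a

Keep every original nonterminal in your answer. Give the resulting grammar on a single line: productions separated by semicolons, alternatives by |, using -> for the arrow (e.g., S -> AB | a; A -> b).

Nullable set: {F}.
E -> Fg: F nullable, giving Fg | g.
Drop F -> ε.
Unchanged (no nullable symbols): S -> Eg; S -> aj; S -> jE; E -> a; F -> a; F -> ja.

S -> Eg | aj | jE; E -> a | g | Fg; F -> a | ja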